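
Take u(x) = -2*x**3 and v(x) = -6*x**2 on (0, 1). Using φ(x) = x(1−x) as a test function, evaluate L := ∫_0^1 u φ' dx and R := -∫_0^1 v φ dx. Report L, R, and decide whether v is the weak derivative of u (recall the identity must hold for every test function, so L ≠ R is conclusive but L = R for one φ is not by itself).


LHS = 3/10, RHS = 3/10. Yes, v = u' weakly.

u(x) = -2*x**3, classical derivative u'(x) = -6*x**2.
φ(x) = x(1−x), so φ'(x) = 1 - 2*x.
Note φ(0) = φ(1) = 0, so the boundary term u·φ vanishes.
LHS = ∫_0^1 u(x) φ'(x) dx = ∫_0^1 (4*x^4 - 2*x^3) dx. Term by term:
  ∫_0^1 4*x^4 dx = 4/5;  ∫_0^1 -2*x^3 dx = -1/2.
Sum: 4/5 − 1/2 = 3/10.
So LHS = 3/10.
∫_0^1 v(x) φ(x) dx = ∫_0^1 (6*x^4 - 6*x^3) dx. Term by term:
  ∫_0^1 6*x^4 dx = 6/5;  ∫_0^1 -6*x^3 dx = -3/2.
Sum: 6/5 − 3/2 = -3/10.
So RHS = -∫_0^1 v(x) φ(x) dx = 3/10.
LHS = RHS, so the identity holds for this test φ.
Moreover u is smooth here and v(x) = u'(x) = -6*x**2 pointwise, so the identity holds for every test function. Hence v is the weak derivative of u.


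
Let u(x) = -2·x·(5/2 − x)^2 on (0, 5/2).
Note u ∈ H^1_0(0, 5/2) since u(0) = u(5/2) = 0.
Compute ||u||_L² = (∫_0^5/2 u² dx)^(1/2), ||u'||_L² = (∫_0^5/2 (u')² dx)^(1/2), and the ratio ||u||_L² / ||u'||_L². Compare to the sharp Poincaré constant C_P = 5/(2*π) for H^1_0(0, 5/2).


||u||_L² / ||u'||_L² = 5*sqrt(14)/28 < C_P = 5/(2*π).

u(x) = -2·x·(5/2 − x)^2, so u'(x) = (5 - 6*x)*(x - 5/2).
u(x) = -2·x·(5/2 − x)^2 vanishes at x = 0 and x = 5/2, so u ∈ H^1_0(0, 5/2). Differentiate via the product rule and integrate the resulting polynomials term by term.
  ∫_0^5/2 u² dx = ∫_0^5/2 (4*x^6 - 40*x^5 + 150*x^4 - 250*x^3 + 625*x^2/4) dx. Term by term:
    ∫_0^5/2 4*x^6 dx = 78125/224;  ∫_0^5/2 -40*x^5 dx = -78125/48;  ∫_0^5/2 150*x^4 dx = 46875/16;
    ∫_0^5/2 -250*x^3 dx = -78125/32;  ∫_0^5/2 625*x^2/4 dx = 78125/96.
  Sum: 78125/224 − 78125/48 + 46875/16 − 78125/32 + 78125/96 = 15625/672.
  ∫_0^5/2 (u')² dx = ∫_0^5/2 (36*x^4 - 240*x^3 + 550*x^2 - 500*x + 625/4) dx. Term by term:
    ∫_0^5/2 36*x^4 dx = 5625/8;  ∫_0^5/2 -240*x^3 dx = -9375/4;  ∫_0^5/2 550*x^2 dx = 34375/12;
    ∫_0^5/2 -500*x dx = -3125/2;  ∫_0^5/2 625/4 dx = 3125/8.
  Sum: 5625/8 − 9375/4 + 34375/12 − 3125/2 + 3125/8 = 625/12.
∫_0^5/2 u² dx = 15625/672, so ||u||_L² = 125*sqrt(42)/168.
∫_0^5/2 (u')² dx = 625/12, so ||u'||_L² = 25*sqrt(3)/6.
Ratio ||u||_L² / ||u'||_L² = 5*sqrt(14)/28.
Sharp Poincaré constant on H^1_0(0, 5/2) is C_P = L/π = 5/(2*π), achieved by sin(2*π/5·x).
A polynomial bump cannot attain the sharp Poincaré constant (only the first sine eigenfunction does), so the ratio is strictly less than C_P, consistent with ||u||_L² ≤ C_P ||u'||_L².


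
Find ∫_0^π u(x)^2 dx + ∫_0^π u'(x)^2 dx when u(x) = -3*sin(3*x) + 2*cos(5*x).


||u||_{H^1(0,π)}^2 = 97*π

u'(x) = -10*sin(5*x) - 9*cos(3*x).
Expand u² and (u')² and integrate term by term on (0, π), using: for integers n ≥ 1, ∫_0^π sin²(nx) dx = ∫_0^π cos²(nx) dx = π/2; for n ≠ n', ∫_0^π sin(nx)sin(n'x) dx = ∫_0^π cos(nx)cos(n'x) dx = 0; and by product-to-sum, ∫_0^π sin(nx)cos(n'x) dx = ½∫_0^π [sin((n+n')x) + sin((n−n')x)] dx, which is 0 when n+n' is even and 2n/(n²−n'²) when n+n' is odd (it need not vanish on (0, π)).
  u² squared terms: (-3)²·∫sin(3x)² dx = 9·π/2 = 9*π/2;  (2)²·∫cos(5x)² dx = 4·π/2 = 2*π.
  u² cross terms: 2·(-3)·(2)·∫sin(3x)·cos(5x) dx = -12·(0) = 0.
  So ∫_0^π u² dx = 9*π/2 + 2*π + 0 = 13*π/2.
  (u')² squared terms: (-10)²·∫sin(5x)² dx = 100·π/2 = 50*π;  (-9)²·∫cos(3x)² dx = 81·π/2 = 81*π/2.
  (u')² cross terms: 2·(-10)·(-9)·∫sin(5x)·cos(3x) dx = 180·(0) = 0.
  So ∫_0^π (u')² dx = 50*π + 81*π/2 + 0 = 181*π/2.
||u||_{H^1}^2 = (13*π/2) + (181*π/2) = 97*π.


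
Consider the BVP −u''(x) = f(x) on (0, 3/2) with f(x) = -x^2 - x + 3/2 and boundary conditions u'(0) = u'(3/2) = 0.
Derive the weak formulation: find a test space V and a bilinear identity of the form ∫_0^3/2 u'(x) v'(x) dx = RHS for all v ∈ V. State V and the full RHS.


V = H^1(0, 3/2) (no boundary constraint on v; u is determined up to an additive constant); weak form: ∫_0^3/2 u'v' dx = ∫_0^3/2 (-x^2 - x + 3/2) v dx for all v ∈ V.

Multiply both sides by a test function v and integrate from 0 to 3/2:
  ∫_0^3/2 −u''(x) v(x) dx = ∫_0^3/2 f(x) v(x) dx.
Integrate the LHS by parts once:
  ∫_0^3/2 −u'' v dx = −[u'(x) v(x)]_0^3/2 + ∫_0^3/2 u'(x) v'(x) dx.
Thus ∫_0^3/2 u'(x) v'(x) dx = ∫_0^3/2 f(x) v(x) dx + [u'(x) v(x)]_0^3/2.
Choose V so that boundary terms are either known or forced to vanish.
u has homogeneous Neumann: u'(0) = u'(3/2) = 0. So [u' v]_0^3/2 = 0·v(3/2) − 0·v(0) = 0 for any v; take V = H^1(0, 3/2).
Weak formulation: find u (satisfying any essential BC) such that ∫_0^3/2 u'(x) v'(x) dx = ∫_0^3/2 f v dx for all v ∈ V (homogeneous Neumann, so boundary terms vanish).
Substituting f(x) = -x^2 - x + 3/2, the right-hand side is ∫_0^3/2 (-x^2 - x + 3/2) v dx.
Compatibility check (pure Neumann): taking v ≡ 1 ∈ V gives 0 = ∫_0^3/2 f dx + (0) − (0), i.e. ∫_0^3/2 f dx must equal u'(0) − u'(3/2) = 0. Indeed ∫_0^3/2 (-x^2 - x + 3/2) dx = 0, so the data are compatible. The solution is then unique only up to an additive constant (fix it e.g. by requiring ∫_0^3/2 u dx = 0).


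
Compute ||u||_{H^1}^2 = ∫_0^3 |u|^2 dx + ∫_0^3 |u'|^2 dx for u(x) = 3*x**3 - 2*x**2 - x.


||u||_{H^1}^2 = 134619/35

The H^1 norm (squared) on an interval (0, L) is
  ||u||_{H^1}^2 = ∫_0^L u(x)^2 dx + ∫_0^L u'(x)^2 dx.
Compute u'(x) = 9*x**2 - 4*x - 1.
Then u(x)^2 = 9*x**6 - 12*x**5 - 2*x**4 + 4*x**3 + x**2 and u'(x)^2 = 81*x**4 - 72*x**3 - 2*x**2 + 8*x + 1.
Integrate each monomial from 0 to 3 using ∫_0^3 c·x^n dx = c·3^(n+1)/(n+1):
  ∫_0^3 u(x)^2 dx = ∫_0^3 (9*x^6 - 12*x^5 - 2*x^4 + 4*x^3 + x^2) dx. Term by term:
    ∫_0^3 9*x^6 dx = 19683/7;  ∫_0^3 -12*x^5 dx = -1458;  ∫_0^3 -2*x^4 dx = -486/5;
    ∫_0^3 4*x^3 dx = 81;  ∫_0^3 x^2 dx = 9.
  Sum: 19683/7 − 1458 − 486/5 + 81 + 9 = 47133/35.
  ∫_0^3 u'(x)^2 dx = ∫_0^3 (81*x^4 - 72*x^3 - 2*x^2 + 8*x + 1) dx. Term by term:
    ∫_0^3 81*x^4 dx = 19683/5;  ∫_0^3 -72*x^3 dx = -1458;  ∫_0^3 -2*x^2 dx = -18;
    ∫_0^3 8*x dx = 36;  ∫_0^3 1 dx = 3.
  Sum: 19683/5 − 1458 − 18 + 36 + 3 = 12498/5.
Adding: ||u||_{H^1}^2 = 47133/35 + 12498/5 = 134619/35.


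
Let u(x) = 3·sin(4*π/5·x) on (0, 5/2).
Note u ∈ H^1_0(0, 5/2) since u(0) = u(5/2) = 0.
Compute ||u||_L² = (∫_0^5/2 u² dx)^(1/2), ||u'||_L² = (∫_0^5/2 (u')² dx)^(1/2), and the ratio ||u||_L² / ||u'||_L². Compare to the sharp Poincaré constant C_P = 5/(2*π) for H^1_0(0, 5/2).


||u||_L² / ||u'||_L² = 5/(4*π) < C_P = 5/(2*π).

u(x) = 3·sin(4*π/5·x), so u'(x) = 12*π*cos(4*π*x/5)/5.
Writing u(x) = A·sin(kπx/L) with A = 3 and k = 2, use ∫_0^L sin²(kπx/L) dx = L/2 and ∫_0^L cos²(kπx/L) dx = L/2.
u² = 9·sin²(4*π/5·x) and (u')² = 144*π^2/25·cos²(4*π/5·x), and each of sin², cos² integrates to L/2 = 5/4 over (0, 5/2).
∫_0^5/2 u² dx = 45/4, so ||u||_L² = 3*sqrt(5)/2.
∫_0^5/2 (u')² dx = 36*π^2/5, so ||u'||_L² = 6*sqrt(5)*π/5.
Ratio ||u||_L² / ||u'||_L² = 5/(4*π).
Sharp Poincaré constant on H^1_0(0, 5/2) is C_P = L/π = 5/(2*π), achieved by sin(2*π/5·x).
This is the k = 2 harmonic; the ratio L/(kπ) is strictly less than C_P = L/π, consistent with the sharp inequality ||u||_L² ≤ C_P ||u'||_L².


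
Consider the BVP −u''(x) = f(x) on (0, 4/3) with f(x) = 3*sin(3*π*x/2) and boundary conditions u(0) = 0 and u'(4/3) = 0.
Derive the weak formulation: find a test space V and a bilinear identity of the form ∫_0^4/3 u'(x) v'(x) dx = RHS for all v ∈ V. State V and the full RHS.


V = {v ∈ H^1(0, 4/3) : v(0) = 0} (test functions vanish at x = 0 where u is specified); weak form: ∫_0^4/3 u'v' dx = ∫_0^4/3 (3*sin(3*π*x/2)) v dx for all v ∈ V.

Multiply both sides by a test function v and integrate from 0 to 4/3:
  ∫_0^4/3 −u''(x) v(x) dx = ∫_0^4/3 f(x) v(x) dx.
Integrate the LHS by parts once:
  ∫_0^4/3 −u'' v dx = −[u'(x) v(x)]_0^4/3 + ∫_0^4/3 u'(x) v'(x) dx.
Thus ∫_0^4/3 u'(x) v'(x) dx = ∫_0^4/3 f(x) v(x) dx + [u'(x) v(x)]_0^4/3.
Choose V so that boundary terms are either known or forced to vanish.
Mixed BC: u(0) = 0 (Dirichlet) and u'(4/3) = 0 (Neumann). Define V = {v ∈ H^1(0, 4/3) : v(0) = 0}. Then [u' v]_0^4/3 = u'(4/3)·v(4/3) − u'(0)·0 = 0.
Weak formulation: find u (satisfying any essential BC) such that ∫_0^4/3 u'(x) v'(x) dx = ∫_0^4/3 f v dx for all v ∈ V (Dirichlet at 0 absorbed into V; the Neumann datum at x = 4/3 is zero, so no boundary term remains).
Substituting f(x) = 3*sin(3*π*x/2), the right-hand side is ∫_0^4/3 (3*sin(3*π*x/2)) v dx.


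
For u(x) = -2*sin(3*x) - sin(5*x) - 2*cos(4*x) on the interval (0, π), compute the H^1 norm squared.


||u||_{H^1(0,π)}^2 = -2584/63 + 67*π

u'(x) = 8*sin(4*x) - 6*cos(3*x) - 5*cos(5*x).
Expand u² and (u')² and integrate term by term on (0, π), using: for integers n ≥ 1, ∫_0^π sin²(nx) dx = ∫_0^π cos²(nx) dx = π/2; for n ≠ n', ∫_0^π sin(nx)sin(n'x) dx = ∫_0^π cos(nx)cos(n'x) dx = 0; and by product-to-sum, ∫_0^π sin(nx)cos(n'x) dx = ½∫_0^π [sin((n+n')x) + sin((n−n')x)] dx, which is 0 when n+n' is even and 2n/(n²−n'²) when n+n' is odd (it need not vanish on (0, π)).
  u² squared terms: (-1)²·∫sin(5x)² dx = 1·π/2 = π/2;  (-2)²·∫cos(4x)² dx = 4·π/2 = 2*π;  (-2)²·∫sin(3x)² dx = 4·π/2 = 2*π.
  u² cross terms: 2·(-1)·(-2)·∫sin(5x)·cos(4x) dx = 4·(10/9) = 40/9;  2·(-1)·(-2)·∫sin(5x)·sin(3x) dx = 4·(0) = 0;  2·(-2)·(-2)·∫cos(4x)·sin(3x) dx = 8·(-6/7) = -48/7.
  So ∫_0^π u² dx = π/2 + 2*π + 2*π + 40/9 + 0 − 48/7 = -152/63 + 9*π/2.
  (u')² squared terms: (-6)²·∫cos(3x)² dx = 36·π/2 = 18*π;  (-5)²·∫cos(5x)² dx = 25·π/2 = 25*π/2;  (8)²·∫sin(4x)² dx = 64·π/2 = 32*π.
  (u')² cross terms: 2·(-6)·(-5)·∫cos(3x)·cos(5x) dx = 60·(0) = 0;  2·(-6)·(8)·∫cos(3x)·sin(4x) dx = -96·(8/7) = -768/7;  2·(-5)·(8)·∫cos(5x)·sin(4x) dx = -80·(-8/9) = 640/9.
  So ∫_0^π (u')² dx = 18*π + 25*π/2 + 32*π + 0 − 768/7 + 640/9 = -2432/63 + 125*π/2.
||u||_{H^1}^2 = (-152/63 + 9*π/2) + (-2432/63 + 125*π/2) = -2584/63 + 67*π.


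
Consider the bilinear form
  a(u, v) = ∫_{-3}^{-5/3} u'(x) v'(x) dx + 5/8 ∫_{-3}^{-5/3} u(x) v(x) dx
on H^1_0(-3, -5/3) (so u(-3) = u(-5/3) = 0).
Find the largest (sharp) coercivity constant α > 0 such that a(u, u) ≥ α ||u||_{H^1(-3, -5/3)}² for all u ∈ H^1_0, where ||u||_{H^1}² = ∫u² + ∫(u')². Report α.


α = (10 + 9*π^2)/(16 + 9*π^2)

Coercivity of a(·,·) on H^1_0(-3, -5/3) means a(u, u) ≥ α ||u||_{H^1}² for every u ∈ H^1_0.
The interval has length L = 4/3, and Poincaré/coercivity depend only on L. Here a(u, u) = ∫(u')² + (5/8)·∫u².
Here 0 < c = 5/8 < 1. The condition a(u,u) ≥ α||u||_{H^1}² reads (1−α)∫(u')² ≥ (α−c)∫u². Any admissible α is ≤ 1 (rapidly oscillating u have ∫u²/∫(u')² → 0), and α = 1 would force 0 ≥ (1−c)∫u², impossible since c < 1; so 1−α > 0. By the sharp Poincaré inequality on H^1_0 of an interval of length L, ∫(u')² ≥ (π/L)²∫u² with equality for the first sine mode sin(π(x−x₀)/L) (x₀ the left endpoint), so the inequality holds for all u iff (1−α)(π/L)² ≥ α − c, i.e. α ≤ ((π/L)² + c)/((π/L)² + 1) = (1 + c(L/π)²)/(1 + (L/π)²). With (π/L)² = 9*π^2/16 and c = 5/8, the largest admissible constant is α = ((π/L)² + c)/((π/L)² + 1).
Simplifying, α = (10 + 9*π^2)/(16 + 9*π^2).


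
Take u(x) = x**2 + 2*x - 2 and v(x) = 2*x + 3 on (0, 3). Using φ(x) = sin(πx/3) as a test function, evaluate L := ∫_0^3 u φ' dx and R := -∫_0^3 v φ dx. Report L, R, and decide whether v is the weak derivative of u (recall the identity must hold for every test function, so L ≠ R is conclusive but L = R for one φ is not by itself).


LHS = -30/π, RHS = -36/π. No, v is not the weak derivative of u.

u(x) = x**2 + 2*x - 2, classical derivative u'(x) = 2*x + 2.
φ(x) = sin(πx/3), so φ'(x) = π*cos(π*x/3)/3.
Note φ(0) = φ(3) = 0, so the boundary term u·φ vanishes.
LHS = ∫_0^3 u(x) φ'(x) dx = ∫_0^3 (π*x^2*cos(π*x/3)/3 + 2*π*x*cos(π*x/3)/3 - 2*π*cos(π*x/3)/3) dx. Term by term:
  ∫_0^3 -2*π*cos(π*x/3)/3 dx = 0;  ∫_0^3 π*x^2*cos(π*x/3)/3 dx = -18/π;  ∫_0^3 2*π*x*cos(π*x/3)/3 dx = -12/π.
Sum: 0 − 18/π − 12/π = -30/π.
So LHS = -30/π.
∫_0^3 v(x) φ(x) dx = ∫_0^3 (2*x*sin(π*x/3) + 3*sin(π*x/3)) dx. Term by term:
  ∫_0^3 3*sin(π*x/3) dx = 18/π;  ∫_0^3 2*x*sin(π*x/3) dx = 18/π.
Sum: 18/π + 18/π = 36/π.
So RHS = -∫_0^3 v(x) φ(x) dx = -36/π.
LHS − RHS = 6/π ≠ 0, so the identity fails.
(For a valid weak derivative the identity must hold for EVERY test function, in particular this one. The failure shows v is NOT the weak derivative of u.)
Correct weak derivative would be u'(x) = 2*x + 2.


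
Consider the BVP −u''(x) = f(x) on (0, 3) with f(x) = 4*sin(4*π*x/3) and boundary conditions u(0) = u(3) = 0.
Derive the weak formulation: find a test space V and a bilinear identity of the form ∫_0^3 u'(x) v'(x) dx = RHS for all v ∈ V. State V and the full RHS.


V = H^1_0(0, 3) (so v(0) = v(3) = 0); weak form: ∫_0^3 u'v' dx = ∫_0^3 (4*sin(4*π*x/3)) v dx for all v ∈ V.

Multiply both sides by a test function v and integrate from 0 to 3:
  ∫_0^3 −u''(x) v(x) dx = ∫_0^3 f(x) v(x) dx.
Integrate the LHS by parts once:
  ∫_0^3 −u'' v dx = −[u'(x) v(x)]_0^3 + ∫_0^3 u'(x) v'(x) dx.
Thus ∫_0^3 u'(x) v'(x) dx = ∫_0^3 f(x) v(x) dx + [u'(x) v(x)]_0^3.
Choose V so that boundary terms are either known or forced to vanish.
u is Dirichlet: u(0) = u(3) = 0. Let V = H^1_0(0, 3); then v(0) = v(3) = 0, and [u' v]_0^3 = 0.
Weak formulation: find u (satisfying any essential BC) such that ∫_0^3 u'(x) v'(x) dx = ∫_0^3 f v dx for all v ∈ V.
Substituting f(x) = 4*sin(4*π*x/3), the right-hand side is ∫_0^3 (4*sin(4*π*x/3)) v dx.


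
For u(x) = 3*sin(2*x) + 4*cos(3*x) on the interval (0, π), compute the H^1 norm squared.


||u||_{H^1(0,π)}^2 = -192 + 205*π/2

u'(x) = -12*sin(3*x) + 6*cos(2*x).
Expand u² and (u')² and integrate term by term on (0, π), using: for integers n ≥ 1, ∫_0^π sin²(nx) dx = ∫_0^π cos²(nx) dx = π/2; for n ≠ n', ∫_0^π sin(nx)sin(n'x) dx = ∫_0^π cos(nx)cos(n'x) dx = 0; and by product-to-sum, ∫_0^π sin(nx)cos(n'x) dx = ½∫_0^π [sin((n+n')x) + sin((n−n')x)] dx, which is 0 when n+n' is even and 2n/(n²−n'²) when n+n' is odd (it need not vanish on (0, π)).
  u² squared terms: (3)²·∫sin(2x)² dx = 9·π/2 = 9*π/2;  (4)²·∫cos(3x)² dx = 16·π/2 = 8*π.
  u² cross terms: 2·(3)·(4)·∫sin(2x)·cos(3x) dx = 24·(-4/5) = -96/5.
  So ∫_0^π u² dx = 9*π/2 + 8*π − 96/5 = -96/5 + 25*π/2.
  (u')² squared terms: (-12)²·∫sin(3x)² dx = 144·π/2 = 72*π;  (6)²·∫cos(2x)² dx = 36·π/2 = 18*π.
  (u')² cross terms: 2·(-12)·(6)·∫sin(3x)·cos(2x) dx = -144·(6/5) = -864/5.
  So ∫_0^π (u')² dx = 72*π + 18*π − 864/5 = -864/5 + 90*π.
||u||_{H^1}^2 = (-96/5 + 25*π/2) + (-864/5 + 90*π) = -192 + 205*π/2.


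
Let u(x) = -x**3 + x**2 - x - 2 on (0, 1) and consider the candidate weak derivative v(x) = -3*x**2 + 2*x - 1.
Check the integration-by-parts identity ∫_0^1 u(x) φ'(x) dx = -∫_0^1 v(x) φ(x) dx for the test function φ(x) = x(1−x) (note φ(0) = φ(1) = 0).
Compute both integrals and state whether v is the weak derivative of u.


LHS = 3/20, RHS = 3/20. Yes, v = u' weakly.

u(x) = -x**3 + x**2 - x - 2, classical derivative u'(x) = -3*x**2 + 2*x - 1.
φ(x) = x(1−x), so φ'(x) = 1 - 2*x.
Note φ(0) = φ(1) = 0, so the boundary term u·φ vanishes.
LHS = ∫_0^1 u(x) φ'(x) dx = ∫_0^1 (2*x^4 - 3*x^3 + 3*x^2 + 3*x - 2) dx. Term by term:
  ∫_0^1 2*x^4 dx = 2/5;  ∫_0^1 -3*x^3 dx = -3/4;  ∫_0^1 3*x^2 dx = 1;
  ∫_0^1 3*x dx = 3/2;  ∫_0^1 -2 dx = -2.
Sum: 2/5 − 3/4 + 1 + 3/2 − 2 = 3/20.
So LHS = 3/20.
∫_0^1 v(x) φ(x) dx = ∫_0^1 (3*x^4 - 5*x^3 + 3*x^2 - x) dx. Term by term:
  ∫_0^1 3*x^4 dx = 3/5;  ∫_0^1 -5*x^3 dx = -5/4;  ∫_0^1 3*x^2 dx = 1;
  ∫_0^1 -x dx = -1/2.
Sum: 3/5 − 5/4 + 1 − 1/2 = -3/20.
So RHS = -∫_0^1 v(x) φ(x) dx = 3/20.
LHS = RHS, so the identity holds for this test φ.
Moreover u is smooth here and v(x) = u'(x) = -3*x**2 + 2*x - 1 pointwise, so the identity holds for every test function. Hence v is the weak derivative of u.


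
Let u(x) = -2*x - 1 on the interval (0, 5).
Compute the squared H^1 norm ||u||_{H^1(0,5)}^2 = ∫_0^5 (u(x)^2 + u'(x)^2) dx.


||u||_{H^1}^2 = 725/3

The H^1 norm (squared) on an interval (0, L) is
  ||u||_{H^1}^2 = ∫_0^L u(x)^2 dx + ∫_0^L u'(x)^2 dx.
Compute u'(x) = -2.
Then u(x)^2 = 4*x**2 + 4*x + 1 and u'(x)^2 = 4.
Integrate each monomial from 0 to 5 using ∫_0^5 c·x^n dx = c·5^(n+1)/(n+1):
  ∫_0^5 u(x)^2 dx = ∫_0^5 (4*x^2 + 4*x + 1) dx. Term by term:
    ∫_0^5 4*x^2 dx = 500/3;  ∫_0^5 4*x dx = 50;  ∫_0^5 1 dx = 5.
  Sum: 500/3 + 50 + 5 = 665/3.
  ∫_0^5 u'(x)^2 dx = ∫_0^5 (4) dx. Term by term:
    ∫_0^5 4 dx = 20.
Adding: ||u||_{H^1}^2 = 665/3 + 20 = 725/3.


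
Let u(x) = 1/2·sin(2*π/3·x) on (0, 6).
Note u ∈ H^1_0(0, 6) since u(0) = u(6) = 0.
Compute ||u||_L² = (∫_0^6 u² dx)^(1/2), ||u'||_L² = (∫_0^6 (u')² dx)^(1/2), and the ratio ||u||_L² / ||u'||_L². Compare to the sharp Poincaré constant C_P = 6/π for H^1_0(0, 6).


||u||_L² / ||u'||_L² = 3/(2*π) < C_P = 6/π.

u(x) = 1/2·sin(2*π/3·x), so u'(x) = π*cos(2*π*x/3)/3.
Writing u(x) = A·sin(kπx/L) with A = 1/2 and k = 4, use ∫_0^L sin²(kπx/L) dx = L/2 and ∫_0^L cos²(kπx/L) dx = L/2.
u² = 1/4·sin²(2*π/3·x) and (u')² = π^2/9·cos²(2*π/3·x), and each of sin², cos² integrates to L/2 = 3 over (0, 6).
∫_0^6 u² dx = 3/4, so ||u||_L² = sqrt(3)/2.
∫_0^6 (u')² dx = π^2/3, so ||u'||_L² = sqrt(3)*π/3.
Ratio ||u||_L² / ||u'||_L² = 3/(2*π).
Sharp Poincaré constant on H^1_0(0, 6) is C_P = L/π = 6/π, achieved by sin(π/6·x).
This is the k = 4 harmonic; the ratio L/(kπ) is strictly less than C_P = L/π, consistent with the sharp inequality ||u||_L² ≤ C_P ||u'||_L².


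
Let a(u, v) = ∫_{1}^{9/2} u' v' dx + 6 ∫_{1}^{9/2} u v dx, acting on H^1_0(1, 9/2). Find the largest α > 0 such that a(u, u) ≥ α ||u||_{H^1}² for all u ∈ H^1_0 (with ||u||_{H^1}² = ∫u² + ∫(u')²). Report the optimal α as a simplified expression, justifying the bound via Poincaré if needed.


α = 1

Coercivity of a(·,·) on H^1_0(1, 9/2) means a(u, u) ≥ α ||u||_{H^1}² for every u ∈ H^1_0.
The interval has length L = 7/2, and Poincaré/coercivity depend only on L. Here a(u, u) = ∫(u')² + (6)·∫u².
Here c = 6 ≥ 1, so a(u,u) = ∫(u')² + c∫u² ≥ ∫(u')² + ∫u² = ||u||_{H^1}², i.e. α = 1 works. No larger α is possible: a(u,u) ≥ α||u||_{H^1}² means (1−α)∫(u')² ≥ (α−c)∫u², and for the modes u_n = sin(nπ(x−x₀)/L) (x₀ the left endpoint) one has ∫u_n²/∫(u_n')² = (L/(nπ))² → 0, so a(u_n,u_n)/||u_n||_{H^1}² → 1. Hence the optimal constant is α = 1.
Therefore α = 1.


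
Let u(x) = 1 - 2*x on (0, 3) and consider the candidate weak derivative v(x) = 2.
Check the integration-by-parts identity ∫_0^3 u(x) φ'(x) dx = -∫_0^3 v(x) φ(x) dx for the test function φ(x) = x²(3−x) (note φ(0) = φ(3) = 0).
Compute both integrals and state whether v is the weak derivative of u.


LHS = 27/2, RHS = -27/2. No, v is not the weak derivative of u.

u(x) = 1 - 2*x, classical derivative u'(x) = -2.
φ(x) = x²(3−x), so φ'(x) = 3*x*(2 - x).
Note φ(0) = φ(3) = 0, so the boundary term u·φ vanishes.
LHS = ∫_0^3 u(x) φ'(x) dx = ∫_0^3 (6*x^3 - 15*x^2 + 6*x) dx. Term by term:
  ∫_0^3 6*x^3 dx = 243/2;  ∫_0^3 -15*x^2 dx = -135;  ∫_0^3 6*x dx = 27.
Sum: 243/2 − 135 + 27 = 27/2.
So LHS = 27/2.
∫_0^3 v(x) φ(x) dx = ∫_0^3 (-2*x^3 + 6*x^2) dx. Term by term:
  ∫_0^3 -2*x^3 dx = -81/2;  ∫_0^3 6*x^2 dx = 54.
Sum: -81/2 + 54 = 27/2.
So RHS = -∫_0^3 v(x) φ(x) dx = -27/2.
LHS − RHS = 27 ≠ 0, so the identity fails.
(For a valid weak derivative the identity must hold for EVERY test function, in particular this one. The failure shows v is NOT the weak derivative of u.)
Correct weak derivative would be u'(x) = -2.


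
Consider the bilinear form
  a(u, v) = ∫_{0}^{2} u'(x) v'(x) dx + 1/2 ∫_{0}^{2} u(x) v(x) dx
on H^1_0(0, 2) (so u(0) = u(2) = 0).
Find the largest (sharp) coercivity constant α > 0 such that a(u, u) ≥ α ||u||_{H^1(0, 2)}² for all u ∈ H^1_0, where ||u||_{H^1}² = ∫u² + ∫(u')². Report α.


α = (2 + π^2)/(4 + π^2)

Coercivity of a(·,·) on H^1_0(0, 2) means a(u, u) ≥ α ||u||_{H^1}² for every u ∈ H^1_0.
The interval has length L = 2, and Poincaré/coercivity depend only on L. Here a(u, u) = ∫(u')² + (1/2)·∫u².
Here 0 < c = 1/2 < 1. The condition a(u,u) ≥ α||u||_{H^1}² reads (1−α)∫(u')² ≥ (α−c)∫u². Any admissible α is ≤ 1 (rapidly oscillating u have ∫u²/∫(u')² → 0), and α = 1 would force 0 ≥ (1−c)∫u², impossible since c < 1; so 1−α > 0. By the sharp Poincaré inequality on H^1_0 of an interval of length L, ∫(u')² ≥ (π/L)²∫u² with equality for the first sine mode sin(π(x−x₀)/L) (x₀ the left endpoint), so the inequality holds for all u iff (1−α)(π/L)² ≥ α − c, i.e. α ≤ ((π/L)² + c)/((π/L)² + 1) = (1 + c(L/π)²)/(1 + (L/π)²). With (π/L)² = π^2/4 and c = 1/2, the largest admissible constant is α = ((π/L)² + c)/((π/L)² + 1).
Simplifying, α = (2 + π^2)/(4 + π^2).


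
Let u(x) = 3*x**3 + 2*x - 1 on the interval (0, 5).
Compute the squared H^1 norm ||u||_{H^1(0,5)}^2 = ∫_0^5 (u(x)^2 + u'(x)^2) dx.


||u||_{H^1}^2 = 6689575/42

The H^1 norm (squared) on an interval (0, L) is
  ||u||_{H^1}^2 = ∫_0^L u(x)^2 dx + ∫_0^L u'(x)^2 dx.
Compute u'(x) = 9*x**2 + 2.
Then u(x)^2 = 9*x**6 + 12*x**4 - 6*x**3 + 4*x**2 - 4*x + 1 and u'(x)^2 = 81*x**4 + 36*x**2 + 4.
Integrate each monomial from 0 to 5 using ∫_0^5 c·x^n dx = c·5^(n+1)/(n+1):
  ∫_0^5 u(x)^2 dx = ∫_0^5 (9*x^6 + 12*x^4 - 6*x^3 + 4*x^2 - 4*x + 1) dx. Term by term:
    ∫_0^5 9*x^6 dx = 703125/7;  ∫_0^5 12*x^4 dx = 7500;  ∫_0^5 -6*x^3 dx = -1875/2;
    ∫_0^5 4*x^2 dx = 500/3;  ∫_0^5 -4*x dx = -50;  ∫_0^5 1 dx = 5.
  Sum: 703125/7 + 7500 − 1875/2 + 500/3 − 50 + 5 = 4499485/42.
  ∫_0^5 u'(x)^2 dx = ∫_0^5 (81*x^4 + 36*x^2 + 4) dx. Term by term:
    ∫_0^5 81*x^4 dx = 50625;  ∫_0^5 36*x^2 dx = 1500;  ∫_0^5 4 dx = 20.
  Sum: 50625 + 1500 + 20 = 52145.
Adding: ||u||_{H^1}^2 = 4499485/42 + 52145 = 6689575/42.


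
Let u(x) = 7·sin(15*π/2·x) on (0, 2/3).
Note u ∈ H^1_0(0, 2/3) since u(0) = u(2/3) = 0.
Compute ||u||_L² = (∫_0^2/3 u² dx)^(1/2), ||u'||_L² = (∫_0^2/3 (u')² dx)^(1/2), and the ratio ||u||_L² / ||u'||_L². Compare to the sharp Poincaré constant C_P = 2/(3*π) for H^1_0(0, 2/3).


||u||_L² / ||u'||_L² = 2/(15*π) < C_P = 2/(3*π).

u(x) = 7·sin(15*π/2·x), so u'(x) = 105*π*cos(15*π*x/2)/2.
Writing u(x) = A·sin(kπx/L) with A = 7 and k = 5, use ∫_0^L sin²(kπx/L) dx = L/2 and ∫_0^L cos²(kπx/L) dx = L/2.
u² = 49·sin²(15*π/2·x) and (u')² = 11025*π^2/4·cos²(15*π/2·x), and each of sin², cos² integrates to L/2 = 1/3 over (0, 2/3).
∫_0^2/3 u² dx = 49/3, so ||u||_L² = 7*sqrt(3)/3.
∫_0^2/3 (u')² dx = 3675*π^2/4, so ||u'||_L² = 35*sqrt(3)*π/2.
Ratio ||u||_L² / ||u'||_L² = 2/(15*π).
Sharp Poincaré constant on H^1_0(0, 2/3) is C_P = L/π = 2/(3*π), achieved by sin(3*π/2·x).
This is the k = 5 harmonic; the ratio L/(kπ) is strictly less than C_P = L/π, consistent with the sharp inequality ||u||_L² ≤ C_P ||u'||_L².


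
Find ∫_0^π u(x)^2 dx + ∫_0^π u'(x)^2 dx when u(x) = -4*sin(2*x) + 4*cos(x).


||u||_{H^1(0,π)}^2 = -256/3 + 56*π

u'(x) = -4*sin(x) - 8*cos(2*x).
Expand u² and (u')² and integrate term by term on (0, π), using: for integers n ≥ 1, ∫_0^π sin²(nx) dx = ∫_0^π cos²(nx) dx = π/2; for n ≠ n', ∫_0^π sin(nx)sin(n'x) dx = ∫_0^π cos(nx)cos(n'x) dx = 0; and by product-to-sum, ∫_0^π sin(nx)cos(n'x) dx = ½∫_0^π [sin((n+n')x) + sin((n−n')x)] dx, which is 0 when n+n' is even and 2n/(n²−n'²) when n+n' is odd (it need not vanish on (0, π)).
  u² squared terms: (-4)²·∫sin(2x)² dx = 16·π/2 = 8*π;  (4)²·∫cos(x)² dx = 16·π/2 = 8*π.
  u² cross terms: 2·(-4)·(4)·∫sin(2x)·cos(x) dx = -32·(4/3) = -128/3.
  So ∫_0^π u² dx = 8*π + 8*π − 128/3 = -128/3 + 16*π.
  (u')² squared terms: (-8)²·∫cos(2x)² dx = 64·π/2 = 32*π;  (-4)²·∫sin(x)² dx = 16·π/2 = 8*π.
  (u')² cross terms: 2·(-8)·(-4)·∫cos(2x)·sin(x) dx = 64·(-2/3) = -128/3.
  So ∫_0^π (u')² dx = 32*π + 8*π − 128/3 = -128/3 + 40*π.
||u||_{H^1}^2 = (-128/3 + 16*π) + (-128/3 + 40*π) = -256/3 + 56*π.


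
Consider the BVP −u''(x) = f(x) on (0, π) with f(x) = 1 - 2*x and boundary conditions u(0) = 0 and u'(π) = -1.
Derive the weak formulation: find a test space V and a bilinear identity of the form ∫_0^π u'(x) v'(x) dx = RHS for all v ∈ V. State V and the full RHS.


V = {v ∈ H^1(0, π) : v(0) = 0} (test functions vanish at x = 0 where u is specified); weak form: ∫_0^π u'v' dx = ∫_0^π (1 - 2*x) v dx − v(π) for all v ∈ V.

Multiply both sides by a test function v and integrate from 0 to π:
  ∫_0^π −u''(x) v(x) dx = ∫_0^π f(x) v(x) dx.
Integrate the LHS by parts once:
  ∫_0^π −u'' v dx = −[u'(x) v(x)]_0^π + ∫_0^π u'(x) v'(x) dx.
Thus ∫_0^π u'(x) v'(x) dx = ∫_0^π f(x) v(x) dx + [u'(x) v(x)]_0^π.
Choose V so that boundary terms are either known or forced to vanish.
Mixed BC: u(0) = 0 (Dirichlet) and u'(π) = -1 (Neumann). Define V = {v ∈ H^1(0, π) : v(0) = 0}. Then [u' v]_0^π = u'(π)·v(π) − u'(0)·0 = − v(π).
Weak formulation: find u (satisfying any essential BC) such that ∫_0^π u'(x) v'(x) dx = ∫_0^π f v dx − v(π) for all v ∈ V (Dirichlet at 0 absorbed into V; Neumann datum at x = π contributes the boundary term).
Substituting f(x) = 1 - 2*x, the right-hand side is ∫_0^π (1 - 2*x) v dx − v(π).


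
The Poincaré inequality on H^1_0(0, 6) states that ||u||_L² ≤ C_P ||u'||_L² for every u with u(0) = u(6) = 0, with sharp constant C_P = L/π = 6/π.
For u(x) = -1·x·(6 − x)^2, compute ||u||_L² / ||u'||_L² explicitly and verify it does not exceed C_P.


||u||_L² / ||u'||_L² = 3*sqrt(14)/7 < C_P = 6/π.

u(x) = -1·x·(6 − x)^2, so u'(x) = 3*(2 - x)*(x - 6).
u(x) = -1·x·(6 − x)^2 vanishes at x = 0 and x = 6, so u ∈ H^1_0(0, 6). Differentiate via the product rule and integrate the resulting polynomials term by term.
  ∫_0^6 u² dx = ∫_0^6 (x^6 - 24*x^5 + 216*x^4 - 864*x^3 + 1296*x^2) dx. Term by term:
    ∫_0^6 x^6 dx = 279936/7;  ∫_0^6 -24*x^5 dx = -186624;  ∫_0^6 216*x^4 dx = 1679616/5;
    ∫_0^6 -864*x^3 dx = -279936;  ∫_0^6 1296*x^2 dx = 93312.
  Sum: 279936/7 − 186624 + 1679616/5 − 279936 + 93312 = 93312/35.
  ∫_0^6 (u')² dx = ∫_0^6 (9*x^4 - 144*x^3 + 792*x^2 - 1728*x + 1296) dx. Term by term:
    ∫_0^6 9*x^4 dx = 69984/5;  ∫_0^6 -144*x^3 dx = -46656;  ∫_0^6 792*x^2 dx = 57024;
    ∫_0^6 -1728*x dx = -31104;  ∫_0^6 1296 dx = 7776.
  Sum: 69984/5 − 46656 + 57024 − 31104 + 7776 = 5184/5.
∫_0^6 u² dx = 93312/35, so ||u||_L² = 216*sqrt(70)/35.
∫_0^6 (u')² dx = 5184/5, so ||u'||_L² = 72*sqrt(5)/5.
Ratio ||u||_L² / ||u'||_L² = 3*sqrt(14)/7.
Sharp Poincaré constant on H^1_0(0, 6) is C_P = L/π = 6/π, achieved by sin(π/6·x).
A polynomial bump cannot attain the sharp Poincaré constant (only the first sine eigenfunction does), so the ratio is strictly less than C_P, consistent with ||u||_L² ≤ C_P ||u'||_L².


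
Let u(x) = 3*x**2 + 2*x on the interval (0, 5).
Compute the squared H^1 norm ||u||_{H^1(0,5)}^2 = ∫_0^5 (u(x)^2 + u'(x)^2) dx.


||u||_{H^1}^2 = 28460/3

The H^1 norm (squared) on an interval (0, L) is
  ||u||_{H^1}^2 = ∫_0^L u(x)^2 dx + ∫_0^L u'(x)^2 dx.
Compute u'(x) = 6*x + 2.
Then u(x)^2 = 9*x**4 + 12*x**3 + 4*x**2 and u'(x)^2 = 36*x**2 + 24*x + 4.
Integrate each monomial from 0 to 5 using ∫_0^5 c·x^n dx = c·5^(n+1)/(n+1):
  ∫_0^5 u(x)^2 dx = ∫_0^5 (9*x^4 + 12*x^3 + 4*x^2) dx. Term by term:
    ∫_0^5 9*x^4 dx = 5625;  ∫_0^5 12*x^3 dx = 1875;  ∫_0^5 4*x^2 dx = 500/3.
  Sum: 5625 + 1875 + 500/3 = 23000/3.
  ∫_0^5 u'(x)^2 dx = ∫_0^5 (36*x^2 + 24*x + 4) dx. Term by term:
    ∫_0^5 36*x^2 dx = 1500;  ∫_0^5 24*x dx = 300;  ∫_0^5 4 dx = 20.
  Sum: 1500 + 300 + 20 = 1820.
Adding: ||u||_{H^1}^2 = 23000/3 + 1820 = 28460/3.


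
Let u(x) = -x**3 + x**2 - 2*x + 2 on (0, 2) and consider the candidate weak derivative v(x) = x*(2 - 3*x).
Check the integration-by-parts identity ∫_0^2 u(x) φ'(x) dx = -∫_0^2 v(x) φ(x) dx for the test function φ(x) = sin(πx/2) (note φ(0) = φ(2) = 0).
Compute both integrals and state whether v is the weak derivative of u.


LHS = -96/π^3 + 24/π, RHS = -96/π^3 + 16/π. No, v is not the weak derivative of u.

u(x) = -x**3 + x**2 - 2*x + 2, classical derivative u'(x) = -3*x**2 + 2*x - 2.
φ(x) = sin(πx/2), so φ'(x) = π*cos(π*x/2)/2.
Note φ(0) = φ(2) = 0, so the boundary term u·φ vanishes.
LHS = ∫_0^2 u(x) φ'(x) dx = ∫_0^2 (-π*x^3*cos(π*x/2)/2 + π*x^2*cos(π*x/2)/2 - π*x*cos(π*x/2) + π*cos(π*x/2)) dx. Term by term:
  ∫_0^2 π*cos(π*x/2) dx = 0;  ∫_0^2 π*x^2*cos(π*x/2)/2 dx = -8/π;  ∫_0^2 -π*x*cos(π*x/2) dx = 8/π;
  ∫_0^2 -π*x^3*cos(π*x/2)/2 dx = -96/π^3 + 24/π.
Sum: 0 − 8/π + 8/π + -96/π^3 + 24/π = -96/π^3 + 24/π.
So LHS = -96/π^3 + 24/π.
∫_0^2 v(x) φ(x) dx = ∫_0^2 (-3*x^2*sin(π*x/2) + 2*x*sin(π*x/2)) dx. Term by term:
  ∫_0^2 -3*x^2*sin(π*x/2) dx = -24/π + 96/π^3;  ∫_0^2 2*x*sin(π*x/2) dx = 8/π.
Sum: -24/π + 96/π^3 + 8/π = -16/π + 96/π^3.
So RHS = -∫_0^2 v(x) φ(x) dx = -96/π^3 + 16/π.
LHS − RHS = 8/π ≠ 0, so the identity fails.
(For a valid weak derivative the identity must hold for EVERY test function, in particular this one. The failure shows v is NOT the weak derivative of u.)
Correct weak derivative would be u'(x) = -3*x**2 + 2*x - 2.


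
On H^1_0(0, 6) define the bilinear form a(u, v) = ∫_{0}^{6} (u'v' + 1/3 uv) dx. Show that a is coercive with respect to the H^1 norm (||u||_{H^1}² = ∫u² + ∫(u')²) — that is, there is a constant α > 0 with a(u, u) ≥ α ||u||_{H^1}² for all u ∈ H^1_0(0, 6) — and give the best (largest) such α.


α = (π^2 + 12)/(π^2 + 36)

Coercivity of a(·,·) on H^1_0(0, 6) means a(u, u) ≥ α ||u||_{H^1}² for every u ∈ H^1_0.
The interval has length L = 6, and Poincaré/coercivity depend only on L. Here a(u, u) = ∫(u')² + (1/3)·∫u².
Here 0 < c = 1/3 < 1. The condition a(u,u) ≥ α||u||_{H^1}² reads (1−α)∫(u')² ≥ (α−c)∫u². Any admissible α is ≤ 1 (rapidly oscillating u have ∫u²/∫(u')² → 0), and α = 1 would force 0 ≥ (1−c)∫u², impossible since c < 1; so 1−α > 0. By the sharp Poincaré inequality on H^1_0 of an interval of length L, ∫(u')² ≥ (π/L)²∫u² with equality for the first sine mode sin(π(x−x₀)/L) (x₀ the left endpoint), so the inequality holds for all u iff (1−α)(π/L)² ≥ α − c, i.e. α ≤ ((π/L)² + c)/((π/L)² + 1) = (1 + c(L/π)²)/(1 + (L/π)²). With (π/L)² = π^2/36 and c = 1/3, the largest admissible constant is α = ((π/L)² + c)/((π/L)² + 1).
Simplifying, α = (π^2 + 12)/(π^2 + 36).


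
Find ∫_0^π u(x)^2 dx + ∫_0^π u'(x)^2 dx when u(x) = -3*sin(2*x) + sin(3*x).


||u||_{H^1(0,π)}^2 = 55*π/2

u'(x) = -6*cos(2*x) + 3*cos(3*x).
Expand u² and (u')² and integrate term by term on (0, π), using: for integers n ≥ 1, ∫_0^π sin²(nx) dx = ∫_0^π cos²(nx) dx = π/2; for n ≠ n', ∫_0^π sin(nx)sin(n'x) dx = ∫_0^π cos(nx)cos(n'x) dx = 0; and by product-to-sum, ∫_0^π sin(nx)cos(n'x) dx = ½∫_0^π [sin((n+n')x) + sin((n−n')x)] dx, which is 0 when n+n' is even and 2n/(n²−n'²) when n+n' is odd (it need not vanish on (0, π)).
  u² squared terms: (-3)²·∫sin(2x)² dx = 9·π/2 = 9*π/2;  (1)²·∫sin(3x)² dx = 1·π/2 = π/2.
  u² cross terms: 2·(-3)·(1)·∫sin(2x)·sin(3x) dx = -6·(0) = 0.
  So ∫_0^π u² dx = 9*π/2 + π/2 + 0 = 5*π.
  (u')² squared terms: (-6)²·∫cos(2x)² dx = 36·π/2 = 18*π;  (3)²·∫cos(3x)² dx = 9·π/2 = 9*π/2.
  (u')² cross terms: 2·(-6)·(3)·∫cos(2x)·cos(3x) dx = -36·(0) = 0.
  So ∫_0^π (u')² dx = 18*π + 9*π/2 + 0 = 45*π/2.
||u||_{H^1}^2 = (5*π) + (45*π/2) = 55*π/2.


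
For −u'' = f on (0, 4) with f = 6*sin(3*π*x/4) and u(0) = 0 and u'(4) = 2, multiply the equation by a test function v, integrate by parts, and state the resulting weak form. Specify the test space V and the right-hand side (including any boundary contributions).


V = {v ∈ H^1(0, 4) : v(0) = 0} (test functions vanish at x = 0 where u is specified); weak form: ∫_0^4 u'v' dx = ∫_0^4 (6*sin(3*π*x/4)) v dx + 2·v(4) for all v ∈ V.

Multiply both sides by a test function v and integrate from 0 to 4:
  ∫_0^4 −u''(x) v(x) dx = ∫_0^4 f(x) v(x) dx.
Integrate the LHS by parts once:
  ∫_0^4 −u'' v dx = −[u'(x) v(x)]_0^4 + ∫_0^4 u'(x) v'(x) dx.
Thus ∫_0^4 u'(x) v'(x) dx = ∫_0^4 f(x) v(x) dx + [u'(x) v(x)]_0^4.
Choose V so that boundary terms are either known or forced to vanish.
Mixed BC: u(0) = 0 (Dirichlet) and u'(4) = 2 (Neumann). Define V = {v ∈ H^1(0, 4) : v(0) = 0}. Then [u' v]_0^4 = u'(4)·v(4) − u'(0)·0 = 2·v(4).
Weak formulation: find u (satisfying any essential BC) such that ∫_0^4 u'(x) v'(x) dx = ∫_0^4 f v dx + 2·v(4) for all v ∈ V (Dirichlet at 0 absorbed into V; Neumann datum at x = 4 contributes the boundary term).
Substituting f(x) = 6*sin(3*π*x/4), the right-hand side is ∫_0^4 (6*sin(3*π*x/4)) v dx + 2·v(4).


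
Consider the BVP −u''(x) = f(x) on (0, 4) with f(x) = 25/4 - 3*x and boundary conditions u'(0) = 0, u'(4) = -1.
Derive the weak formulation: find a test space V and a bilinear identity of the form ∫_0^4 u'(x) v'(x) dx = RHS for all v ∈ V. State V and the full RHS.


V = H^1(0, 4) (v unrestricted at boundary; u is determined up to an additive constant); weak form: ∫_0^4 u'v' dx = ∫_0^4 (25/4 - 3*x) v dx − v(4) for all v ∈ V.

Multiply both sides by a test function v and integrate from 0 to 4:
  ∫_0^4 −u''(x) v(x) dx = ∫_0^4 f(x) v(x) dx.
Integrate the LHS by parts once:
  ∫_0^4 −u'' v dx = −[u'(x) v(x)]_0^4 + ∫_0^4 u'(x) v'(x) dx.
Thus ∫_0^4 u'(x) v'(x) dx = ∫_0^4 f(x) v(x) dx + [u'(x) v(x)]_0^4.
Choose V so that boundary terms are either known or forced to vanish.
u has inhomogeneous Neumann u'(0) = 0, u'(4) = -1. [u' v]_0^4 = (-1)·v(4) − (0)·v(0) = − v(4). Take V = H^1(0, 4); boundary term becomes part of RHS.
Weak formulation: find u (satisfying any essential BC) such that ∫_0^4 u'(x) v'(x) dx = ∫_0^4 f v dx − v(4) for all v ∈ V (Neumann data are natural BCs: they enter the RHS as boundary terms).
Substituting f(x) = 25/4 - 3*x, the right-hand side is ∫_0^4 (25/4 - 3*x) v dx − v(4).
Compatibility check (pure Neumann): taking v ≡ 1 ∈ V gives 0 = ∫_0^4 f dx + (-1) − (0), i.e. ∫_0^4 f dx must equal u'(0) − u'(4) = 1. Indeed ∫_0^4 (25/4 - 3*x) dx = 1, so the data are compatible. The solution is then unique only up to an additive constant (fix it e.g. by requiring ∫_0^4 u dx = 0).


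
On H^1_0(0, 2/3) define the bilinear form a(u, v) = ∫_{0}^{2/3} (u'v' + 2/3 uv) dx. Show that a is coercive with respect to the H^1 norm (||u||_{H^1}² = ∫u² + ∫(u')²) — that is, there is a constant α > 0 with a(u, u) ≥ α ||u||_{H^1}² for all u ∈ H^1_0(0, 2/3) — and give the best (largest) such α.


α = (8 + 27*π^2)/(3*(4 + 9*π^2))

Coercivity of a(·,·) on H^1_0(0, 2/3) means a(u, u) ≥ α ||u||_{H^1}² for every u ∈ H^1_0.
The interval has length L = 2/3, and Poincaré/coercivity depend only on L. Here a(u, u) = ∫(u')² + (2/3)·∫u².
Here 0 < c = 2/3 < 1. The condition a(u,u) ≥ α||u||_{H^1}² reads (1−α)∫(u')² ≥ (α−c)∫u². Any admissible α is ≤ 1 (rapidly oscillating u have ∫u²/∫(u')² → 0), and α = 1 would force 0 ≥ (1−c)∫u², impossible since c < 1; so 1−α > 0. By the sharp Poincaré inequality on H^1_0 of an interval of length L, ∫(u')² ≥ (π/L)²∫u² with equality for the first sine mode sin(π(x−x₀)/L) (x₀ the left endpoint), so the inequality holds for all u iff (1−α)(π/L)² ≥ α − c, i.e. α ≤ ((π/L)² + c)/((π/L)² + 1) = (1 + c(L/π)²)/(1 + (L/π)²). With (π/L)² = 9*π^2/4 and c = 2/3, the largest admissible constant is α = ((π/L)² + c)/((π/L)² + 1).
Simplifying, α = (8 + 27*π^2)/(3*(4 + 9*π^2)).


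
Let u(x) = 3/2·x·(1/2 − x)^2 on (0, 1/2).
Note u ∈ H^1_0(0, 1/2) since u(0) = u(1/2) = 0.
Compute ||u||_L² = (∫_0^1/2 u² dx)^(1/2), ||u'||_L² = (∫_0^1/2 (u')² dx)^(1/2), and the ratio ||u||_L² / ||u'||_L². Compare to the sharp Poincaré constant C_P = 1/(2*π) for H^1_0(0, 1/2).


||u||_L² / ||u'||_L² = sqrt(14)/28 < C_P = 1/(2*π).

u(x) = 3/2·x·(1/2 − x)^2, so u'(x) = 9*x^2/2 - 3*x + 3/8.
u(x) = 3/2·x·(1/2 − x)^2 vanishes at x = 0 and x = 1/2, so u ∈ H^1_0(0, 1/2). Differentiate via the product rule and integrate the resulting polynomials term by term.
  ∫_0^1/2 u² dx = ∫_0^1/2 (9*x^6/4 - 9*x^5/2 + 27*x^4/8 - 9*x^3/8 + 9*x^2/64) dx. Term by term:
    ∫_0^1/2 9*x^6/4 dx = 9/3584;  ∫_0^1/2 -9*x^5/2 dx = -3/256;  ∫_0^1/2 27*x^4/8 dx = 27/1280;
    ∫_0^1/2 -9*x^3/8 dx = -9/512;  ∫_0^1/2 9*x^2/64 dx = 3/512.
  Sum: 9/3584 − 3/256 + 27/1280 − 9/512 + 3/512 = 3/17920.
  ∫_0^1/2 (u')² dx = ∫_0^1/2 (81*x^4/4 - 27*x^3 + 99*x^2/8 - 9*x/4 + 9/64) dx. Term by term:
    ∫_0^1/2 81*x^4/4 dx = 81/640;  ∫_0^1/2 -27*x^3 dx = -27/64;  ∫_0^1/2 99*x^2/8 dx = 33/64;
    ∫_0^1/2 -9*x/4 dx = -9/32;  ∫_0^1/2 9/64 dx = 9/128.
  Sum: 81/640 − 27/64 + 33/64 − 9/32 + 9/128 = 3/320.
∫_0^1/2 u² dx = 3/17920, so ||u||_L² = sqrt(210)/1120.
∫_0^1/2 (u')² dx = 3/320, so ||u'||_L² = sqrt(15)/40.
Ratio ||u||_L² / ||u'||_L² = sqrt(14)/28.
Sharp Poincaré constant on H^1_0(0, 1/2) is C_P = L/π = 1/(2*π), achieved by sin(2*π·x).
A polynomial bump cannot attain the sharp Poincaré constant (only the first sine eigenfunction does), so the ratio is strictly less than C_P, consistent with ||u||_L² ≤ C_P ||u'||_L².


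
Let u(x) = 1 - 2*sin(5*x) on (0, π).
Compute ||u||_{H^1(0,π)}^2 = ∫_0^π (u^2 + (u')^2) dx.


||u||_{H^1(0,π)}^2 = -8/5 + 53*π

u'(x) = -10*cos(5*x).
Expand u² and (u')² and integrate term by term on (0, π), using: for integers n ≥ 1, ∫_0^π sin²(nx) dx = ∫_0^π cos²(nx) dx = π/2; for n ≠ n', ∫_0^π sin(nx)sin(n'x) dx = ∫_0^π cos(nx)cos(n'x) dx = 0; and by product-to-sum, ∫_0^π sin(nx)cos(n'x) dx = ½∫_0^π [sin((n+n')x) + sin((n−n')x)] dx, which is 0 when n+n' is even and 2n/(n²−n'²) when n+n' is odd (it need not vanish on (0, π)). For the constant mode: ∫_0^π 1 dx = π, ∫_0^π cos(nx) dx = 0, ∫_0^π sin(nx) dx = (1−(−1)^n)/n.
  u² squared terms: (1)²·∫1 dx = 1·π = π;  (-2)²·∫sin(5x)² dx = 4·π/2 = 2*π.
  u² cross terms: 2·(1)·(-2)·∫1·sin(5x) dx = -4·(2/5) = -8/5.
  So ∫_0^π u² dx = π + 2*π − 8/5 = -8/5 + 3*π.
  (u')² squared terms: (-10)²·∫cos(5x)² dx = 100·π/2 = 50*π.
  So ∫_0^π (u')² dx = 50*π.
||u||_{H^1}^2 = (-8/5 + 3*π) + (50*π) = -8/5 + 53*π.


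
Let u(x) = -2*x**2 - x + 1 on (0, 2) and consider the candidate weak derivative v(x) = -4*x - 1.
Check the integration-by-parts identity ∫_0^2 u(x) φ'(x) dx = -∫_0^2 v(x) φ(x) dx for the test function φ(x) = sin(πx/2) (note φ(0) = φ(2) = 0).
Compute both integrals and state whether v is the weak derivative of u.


LHS = 20/π, RHS = 20/π. Yes, v = u' weakly.

u(x) = -2*x**2 - x + 1, classical derivative u'(x) = -4*x - 1.
φ(x) = sin(πx/2), so φ'(x) = π*cos(π*x/2)/2.
Note φ(0) = φ(2) = 0, so the boundary term u·φ vanishes.
LHS = ∫_0^2 u(x) φ'(x) dx = ∫_0^2 (-π*x^2*cos(π*x/2) - π*x*cos(π*x/2)/2 + π*cos(π*x/2)/2) dx. Term by term:
  ∫_0^2 π*cos(π*x/2)/2 dx = 0;  ∫_0^2 -π*x^2*cos(π*x/2) dx = 16/π;  ∫_0^2 -π*x*cos(π*x/2)/2 dx = 4/π.
Sum: 0 + 16/π + 4/π = 20/π.
So LHS = 20/π.
∫_0^2 v(x) φ(x) dx = ∫_0^2 (-4*x*sin(π*x/2) - sin(π*x/2)) dx. Term by term:
  ∫_0^2 -sin(π*x/2) dx = -4/π;  ∫_0^2 -4*x*sin(π*x/2) dx = -16/π.
Sum: -4/π − 16/π = -20/π.
So RHS = -∫_0^2 v(x) φ(x) dx = 20/π.
LHS = RHS, so the identity holds for this test φ.
Moreover u is smooth here and v(x) = u'(x) = -4*x - 1 pointwise, so the identity holds for every test function. Hence v is the weak derivative of u.
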